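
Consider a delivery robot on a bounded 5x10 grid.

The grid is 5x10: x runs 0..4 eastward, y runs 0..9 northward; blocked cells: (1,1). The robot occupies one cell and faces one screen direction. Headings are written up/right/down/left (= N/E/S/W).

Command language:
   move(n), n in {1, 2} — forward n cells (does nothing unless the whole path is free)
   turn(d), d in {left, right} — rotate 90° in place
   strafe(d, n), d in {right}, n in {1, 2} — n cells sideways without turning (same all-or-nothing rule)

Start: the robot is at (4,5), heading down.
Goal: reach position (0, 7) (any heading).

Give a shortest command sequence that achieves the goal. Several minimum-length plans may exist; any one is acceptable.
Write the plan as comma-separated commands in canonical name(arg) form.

turn(right), move(2), move(2), strafe(right, 2)

t0: at (4,5), heading down
t=1 turn(right) ⇒ at (4,5), heading left
t=2 move(2) ⇒ at (2,5), heading left
t=3 move(2) ⇒ at (0,5), heading left
t=4 strafe(right, 2) ⇒ at (0,7), heading left
no 3-step plan works, so 4 is optimal.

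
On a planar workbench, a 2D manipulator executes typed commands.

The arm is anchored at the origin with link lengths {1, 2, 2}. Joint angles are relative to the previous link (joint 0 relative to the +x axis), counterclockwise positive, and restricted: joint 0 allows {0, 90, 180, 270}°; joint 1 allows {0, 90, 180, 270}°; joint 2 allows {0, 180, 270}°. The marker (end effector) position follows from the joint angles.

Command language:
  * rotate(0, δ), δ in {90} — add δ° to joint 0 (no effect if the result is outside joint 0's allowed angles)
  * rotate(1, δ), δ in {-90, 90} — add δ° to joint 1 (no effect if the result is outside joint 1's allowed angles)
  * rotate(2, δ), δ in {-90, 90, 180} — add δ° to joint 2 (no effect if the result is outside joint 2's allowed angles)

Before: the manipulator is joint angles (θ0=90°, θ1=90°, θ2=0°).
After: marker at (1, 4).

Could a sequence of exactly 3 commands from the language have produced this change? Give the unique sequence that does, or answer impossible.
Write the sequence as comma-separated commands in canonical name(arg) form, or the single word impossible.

rotate(0, 90), rotate(0, 90), rotate(0, 90)

begin: joint angles (θ0=90°, θ1=90°, θ2=0°)
t=1 rotate(0, 90) ⇒ joint angles (θ0=180°, θ1=90°, θ2=0°)
t=2 rotate(0, 90) ⇒ joint angles (θ0=270°, θ1=90°, θ2=0°)
t=3 rotate(0, 90) ⇒ joint angles (θ0=0°, θ1=90°, θ2=0°)
no rival 3-sequence matches.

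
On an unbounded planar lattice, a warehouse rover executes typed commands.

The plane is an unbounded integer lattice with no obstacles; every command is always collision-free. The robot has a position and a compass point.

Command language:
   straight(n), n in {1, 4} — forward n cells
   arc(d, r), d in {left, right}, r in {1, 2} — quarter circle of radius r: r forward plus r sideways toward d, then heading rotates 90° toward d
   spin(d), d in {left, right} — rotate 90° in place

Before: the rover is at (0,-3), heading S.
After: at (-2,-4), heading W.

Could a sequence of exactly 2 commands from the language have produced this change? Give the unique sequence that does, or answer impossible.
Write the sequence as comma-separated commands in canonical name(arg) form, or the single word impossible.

key: cell and facing (now W) both changed — the 2 commands mix motion and turning
t0: at (0,-3), heading S
[1] after arc(right, 1): at (-1,-4), heading W
[2] after straight(1): at (-2,-4), heading W
no rival 2-sequence matches.

arc(right, 1), straight(1)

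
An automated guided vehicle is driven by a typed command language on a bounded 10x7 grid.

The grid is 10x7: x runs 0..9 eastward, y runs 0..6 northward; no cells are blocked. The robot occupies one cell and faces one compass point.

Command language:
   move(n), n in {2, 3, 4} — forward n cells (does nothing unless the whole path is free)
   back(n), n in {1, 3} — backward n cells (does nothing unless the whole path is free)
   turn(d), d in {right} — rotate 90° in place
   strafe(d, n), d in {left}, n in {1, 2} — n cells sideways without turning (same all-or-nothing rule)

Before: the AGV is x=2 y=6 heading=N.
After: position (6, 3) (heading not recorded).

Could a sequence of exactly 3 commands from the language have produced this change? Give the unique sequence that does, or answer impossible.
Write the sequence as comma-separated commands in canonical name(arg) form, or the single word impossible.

key: running move(4) before back(3) would end elsewhere — order is forced
t0: x=2 y=6 heading=N
step 1 (back(3)): x=2 y=3 heading=N
step 2 (turn(right)): x=2 y=3 heading=E
step 3 (move(4)): x=6 y=3 heading=E
no other 3-command option fits: unique.

back(3), turn(right), move(4)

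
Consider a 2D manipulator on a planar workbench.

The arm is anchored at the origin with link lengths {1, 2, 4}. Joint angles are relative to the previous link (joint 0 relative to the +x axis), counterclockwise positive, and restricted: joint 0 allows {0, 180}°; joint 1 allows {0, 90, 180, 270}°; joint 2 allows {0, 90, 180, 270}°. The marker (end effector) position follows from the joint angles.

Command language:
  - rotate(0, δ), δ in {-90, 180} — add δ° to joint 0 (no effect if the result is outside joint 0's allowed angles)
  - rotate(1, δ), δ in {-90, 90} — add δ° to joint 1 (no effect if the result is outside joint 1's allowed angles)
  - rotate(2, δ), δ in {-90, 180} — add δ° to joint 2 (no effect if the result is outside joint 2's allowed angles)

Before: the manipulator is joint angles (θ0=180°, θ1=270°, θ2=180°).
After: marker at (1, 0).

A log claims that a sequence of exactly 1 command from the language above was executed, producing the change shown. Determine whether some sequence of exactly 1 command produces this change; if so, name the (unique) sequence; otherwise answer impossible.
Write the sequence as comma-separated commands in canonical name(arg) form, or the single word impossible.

rotate(1, 90)

t0: joint angles (θ0=180°, θ1=270°, θ2=180°)
step 1 (rotate(1, 90)): joint angles (θ0=180°, θ1=0°, θ2=180°)
uniquely the one of 6 1-step routes that fits.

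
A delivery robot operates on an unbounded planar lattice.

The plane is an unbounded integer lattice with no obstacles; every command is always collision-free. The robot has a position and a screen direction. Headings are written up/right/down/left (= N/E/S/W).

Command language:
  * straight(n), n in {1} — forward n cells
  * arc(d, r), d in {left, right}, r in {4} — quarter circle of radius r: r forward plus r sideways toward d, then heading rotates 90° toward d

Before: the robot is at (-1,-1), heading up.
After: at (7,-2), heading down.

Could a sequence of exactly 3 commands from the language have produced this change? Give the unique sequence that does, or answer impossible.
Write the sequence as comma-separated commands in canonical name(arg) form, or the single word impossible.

arc(right, 4), arc(right, 4), straight(1)

key: running straight(1) before arc(right, 4) would end elsewhere — order is forced
t0: at (-1,-1), heading up
[1] after arc(right, 4): at (3,3), heading right
[2] after arc(right, 4): at (7,-1), heading down
[3] after straight(1): at (7,-2), heading down
uniquely the one of 27 3-step routes that fits.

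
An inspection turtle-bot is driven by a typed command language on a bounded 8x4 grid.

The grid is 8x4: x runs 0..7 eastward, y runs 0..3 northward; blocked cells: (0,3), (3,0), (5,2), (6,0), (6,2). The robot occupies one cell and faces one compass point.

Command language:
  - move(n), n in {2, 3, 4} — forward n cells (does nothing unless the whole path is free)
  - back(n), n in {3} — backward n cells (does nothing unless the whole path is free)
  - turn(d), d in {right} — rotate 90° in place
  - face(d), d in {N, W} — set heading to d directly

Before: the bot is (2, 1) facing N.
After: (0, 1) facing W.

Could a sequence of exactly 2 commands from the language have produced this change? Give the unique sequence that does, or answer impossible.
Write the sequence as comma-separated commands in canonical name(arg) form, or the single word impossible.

face(W), move(2)

key: order matters: swapping face(W) and move(2) lands elsewhere
start: (2, 1) facing N
[1] after face(W): (2, 1) facing W
[2] after move(2): (0, 1) facing W
no rival 2-sequence matches.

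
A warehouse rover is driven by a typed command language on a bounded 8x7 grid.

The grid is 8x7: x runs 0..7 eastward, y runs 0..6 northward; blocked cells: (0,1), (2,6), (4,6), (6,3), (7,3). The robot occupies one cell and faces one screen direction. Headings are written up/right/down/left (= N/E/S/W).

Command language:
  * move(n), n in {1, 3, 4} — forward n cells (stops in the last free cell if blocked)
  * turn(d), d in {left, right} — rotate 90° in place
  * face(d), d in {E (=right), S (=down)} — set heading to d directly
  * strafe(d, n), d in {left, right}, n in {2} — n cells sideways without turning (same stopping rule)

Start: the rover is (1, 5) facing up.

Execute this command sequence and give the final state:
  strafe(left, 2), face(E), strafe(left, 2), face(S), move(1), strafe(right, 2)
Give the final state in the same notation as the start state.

t0: (1, 5) facing up
step 1 (strafe(left, 2)): (0, 5) facing up
step 2 (face(E)): (0, 5) facing right
step 3 (strafe(left, 2)): (0, 6) facing right
step 4 (face(S)): (0, 6) facing down
step 5 (move(1)): (0, 5) facing down
step 6 (strafe(right, 2)): (0, 5) facing down

(0, 5) facing down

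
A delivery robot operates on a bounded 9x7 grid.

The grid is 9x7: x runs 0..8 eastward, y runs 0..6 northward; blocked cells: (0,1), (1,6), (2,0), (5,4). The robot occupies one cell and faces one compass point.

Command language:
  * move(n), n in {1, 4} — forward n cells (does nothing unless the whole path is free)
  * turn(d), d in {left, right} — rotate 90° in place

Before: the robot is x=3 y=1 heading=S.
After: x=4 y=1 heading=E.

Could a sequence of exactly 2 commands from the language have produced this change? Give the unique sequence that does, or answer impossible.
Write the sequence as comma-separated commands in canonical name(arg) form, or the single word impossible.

key: running move(1) before turn(left) would end elsewhere — order is forced
t0: x=3 y=1 heading=S
t=1 turn(left) ⇒ x=3 y=1 heading=E
t=2 move(1) ⇒ x=4 y=1 heading=E
all 16 alternatives checked — unique.

turn(left), move(1)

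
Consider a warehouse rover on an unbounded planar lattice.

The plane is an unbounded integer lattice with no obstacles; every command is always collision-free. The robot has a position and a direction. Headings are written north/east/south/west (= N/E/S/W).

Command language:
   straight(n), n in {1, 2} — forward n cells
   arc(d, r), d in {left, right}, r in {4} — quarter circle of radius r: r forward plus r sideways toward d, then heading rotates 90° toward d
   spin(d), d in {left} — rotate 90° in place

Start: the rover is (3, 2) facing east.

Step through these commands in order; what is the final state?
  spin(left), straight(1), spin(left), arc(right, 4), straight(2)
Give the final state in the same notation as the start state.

(-1, 9) facing north

start: (3, 2) facing east
t=1 spin(left) ⇒ (3, 2) facing north
t=2 straight(1) ⇒ (3, 3) facing north
t=3 spin(left) ⇒ (3, 3) facing west
t=4 arc(right, 4) ⇒ (-1, 7) facing north
t=5 straight(2) ⇒ (-1, 9) facing north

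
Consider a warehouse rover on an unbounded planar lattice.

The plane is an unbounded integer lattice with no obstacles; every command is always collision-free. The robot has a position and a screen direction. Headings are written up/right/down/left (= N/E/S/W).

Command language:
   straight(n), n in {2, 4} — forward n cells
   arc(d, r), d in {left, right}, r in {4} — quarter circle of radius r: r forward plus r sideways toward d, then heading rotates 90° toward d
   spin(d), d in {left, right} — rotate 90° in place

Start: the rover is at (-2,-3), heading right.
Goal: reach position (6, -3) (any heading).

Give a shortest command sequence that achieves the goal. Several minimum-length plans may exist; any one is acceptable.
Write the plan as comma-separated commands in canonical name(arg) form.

straight(4), straight(4)

start: at (-2,-3), heading right
1. straight(4) → at (2,-3), heading right
2. straight(4) → at (6,-3), heading right
minimal: 2 command(s), checked below 2.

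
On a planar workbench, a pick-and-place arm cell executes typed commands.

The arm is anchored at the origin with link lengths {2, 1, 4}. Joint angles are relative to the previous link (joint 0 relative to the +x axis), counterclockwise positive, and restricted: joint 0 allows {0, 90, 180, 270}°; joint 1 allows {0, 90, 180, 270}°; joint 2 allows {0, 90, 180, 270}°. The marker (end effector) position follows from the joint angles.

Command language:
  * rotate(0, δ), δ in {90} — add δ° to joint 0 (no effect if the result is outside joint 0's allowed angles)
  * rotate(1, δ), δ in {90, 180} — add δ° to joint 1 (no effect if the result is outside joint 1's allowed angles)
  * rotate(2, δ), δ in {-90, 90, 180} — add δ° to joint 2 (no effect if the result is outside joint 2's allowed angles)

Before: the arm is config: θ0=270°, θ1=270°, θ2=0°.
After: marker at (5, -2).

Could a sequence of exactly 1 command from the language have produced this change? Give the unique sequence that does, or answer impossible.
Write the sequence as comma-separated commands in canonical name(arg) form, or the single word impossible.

start: config: θ0=270°, θ1=270°, θ2=0°
1. rotate(1, 180) → config: θ0=270°, θ1=90°, θ2=0°
no rival 1-sequence matches.

rotate(1, 180)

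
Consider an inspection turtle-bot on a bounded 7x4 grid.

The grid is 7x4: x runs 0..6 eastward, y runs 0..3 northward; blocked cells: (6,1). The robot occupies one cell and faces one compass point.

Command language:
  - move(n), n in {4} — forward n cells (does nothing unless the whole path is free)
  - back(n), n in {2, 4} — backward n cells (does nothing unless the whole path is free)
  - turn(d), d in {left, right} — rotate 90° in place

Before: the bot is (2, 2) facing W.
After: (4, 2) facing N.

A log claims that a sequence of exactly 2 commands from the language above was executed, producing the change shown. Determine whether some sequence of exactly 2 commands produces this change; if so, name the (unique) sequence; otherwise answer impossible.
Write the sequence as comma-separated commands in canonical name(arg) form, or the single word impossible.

back(2), turn(right)

key: running turn(right) before back(2) would end elsewhere — order is forced
from: (2, 2) facing W
1. back(2) → (4, 2) facing W
2. turn(right) → (4, 2) facing N
no rival 2-sequence matches.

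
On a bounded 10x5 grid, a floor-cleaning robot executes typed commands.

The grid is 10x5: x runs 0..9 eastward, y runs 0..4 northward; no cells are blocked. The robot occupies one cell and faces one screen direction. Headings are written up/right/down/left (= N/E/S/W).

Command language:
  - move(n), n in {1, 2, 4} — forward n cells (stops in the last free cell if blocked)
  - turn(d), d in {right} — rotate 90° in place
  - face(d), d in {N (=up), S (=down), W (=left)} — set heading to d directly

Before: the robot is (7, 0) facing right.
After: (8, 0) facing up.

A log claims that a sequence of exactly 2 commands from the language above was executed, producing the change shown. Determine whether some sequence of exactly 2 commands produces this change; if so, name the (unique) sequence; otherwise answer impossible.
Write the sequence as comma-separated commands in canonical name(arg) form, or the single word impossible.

key: position moved to (8,0) AND the heading swung to N — translation plus rotation needed
initial: (7, 0) facing right
[1] after move(1): (8, 0) facing right
[2] after face(N): (8, 0) facing up
no other 2-command option fits: unique.

move(1), face(N)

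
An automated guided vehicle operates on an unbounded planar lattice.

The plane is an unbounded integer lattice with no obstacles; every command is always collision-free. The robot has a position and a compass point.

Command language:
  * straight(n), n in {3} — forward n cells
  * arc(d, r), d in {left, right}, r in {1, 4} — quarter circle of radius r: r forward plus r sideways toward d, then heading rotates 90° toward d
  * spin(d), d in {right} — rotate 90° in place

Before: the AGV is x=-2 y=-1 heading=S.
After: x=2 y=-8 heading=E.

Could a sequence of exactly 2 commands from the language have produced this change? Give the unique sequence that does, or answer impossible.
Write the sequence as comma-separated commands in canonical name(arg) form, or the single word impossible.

key: running arc(left, 4) before straight(3) would end elsewhere — order is forced
initial: x=-2 y=-1 heading=S
step 1 (straight(3)): x=-2 y=-4 heading=S
step 2 (arc(left, 4)): x=2 y=-8 heading=E
all 36 alternatives checked — unique.

straight(3), arc(left, 4)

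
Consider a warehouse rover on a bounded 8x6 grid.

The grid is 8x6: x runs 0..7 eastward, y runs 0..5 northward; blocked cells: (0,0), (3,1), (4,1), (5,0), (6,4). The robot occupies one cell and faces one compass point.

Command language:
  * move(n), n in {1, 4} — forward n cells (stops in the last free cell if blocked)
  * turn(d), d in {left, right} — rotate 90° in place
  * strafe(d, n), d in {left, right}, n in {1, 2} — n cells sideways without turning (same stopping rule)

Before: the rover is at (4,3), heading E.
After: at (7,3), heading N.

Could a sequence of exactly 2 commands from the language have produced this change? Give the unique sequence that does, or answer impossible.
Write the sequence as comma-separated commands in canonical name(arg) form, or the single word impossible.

key: position moved to (7,3) AND the heading swung to N — translation plus rotation needed
t0: at (4,3), heading E
1. move(4) → at (7,3), heading E
2. turn(left) → at (7,3), heading N
no rival 2-sequence matches.

move(4), turn(left)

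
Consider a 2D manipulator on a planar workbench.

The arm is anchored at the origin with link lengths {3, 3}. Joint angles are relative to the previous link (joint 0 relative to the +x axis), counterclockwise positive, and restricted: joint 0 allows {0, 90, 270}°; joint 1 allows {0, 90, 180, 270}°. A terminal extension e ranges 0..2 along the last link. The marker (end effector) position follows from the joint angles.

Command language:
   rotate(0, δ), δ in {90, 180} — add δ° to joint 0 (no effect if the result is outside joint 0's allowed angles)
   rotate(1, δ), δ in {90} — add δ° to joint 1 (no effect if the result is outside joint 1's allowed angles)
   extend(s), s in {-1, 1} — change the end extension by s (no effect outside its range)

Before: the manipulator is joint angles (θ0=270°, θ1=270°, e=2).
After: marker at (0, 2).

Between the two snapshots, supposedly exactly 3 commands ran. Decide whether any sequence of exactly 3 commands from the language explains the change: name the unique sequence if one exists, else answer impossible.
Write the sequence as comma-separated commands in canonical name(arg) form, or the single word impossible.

begin: joint angles (θ0=270°, θ1=270°, e=2)
1. rotate(1, 90) → joint angles (θ0=270°, θ1=0°, e=2)
2. rotate(1, 90) → joint angles (θ0=270°, θ1=90°, e=2)
3. rotate(1, 90) → joint angles (θ0=270°, θ1=180°, e=2)
uniquely the one of 125 3-step routes that fits.

rotate(1, 90), rotate(1, 90), rotate(1, 90)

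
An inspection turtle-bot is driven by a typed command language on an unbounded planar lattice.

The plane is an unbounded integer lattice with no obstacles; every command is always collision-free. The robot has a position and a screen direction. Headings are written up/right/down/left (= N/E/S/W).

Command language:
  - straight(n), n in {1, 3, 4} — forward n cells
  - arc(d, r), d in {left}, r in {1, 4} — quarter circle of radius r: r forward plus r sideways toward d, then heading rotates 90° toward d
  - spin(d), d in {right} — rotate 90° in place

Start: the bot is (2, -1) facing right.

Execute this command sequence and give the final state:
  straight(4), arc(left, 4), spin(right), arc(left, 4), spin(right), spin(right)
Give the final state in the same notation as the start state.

(14, 7) facing down

start: (2, -1) facing right
[1] after straight(4): (6, -1) facing right
[2] after arc(left, 4): (10, 3) facing up
[3] after spin(right): (10, 3) facing right
[4] after arc(left, 4): (14, 7) facing up
[5] after spin(right): (14, 7) facing right
[6] after spin(right): (14, 7) facing down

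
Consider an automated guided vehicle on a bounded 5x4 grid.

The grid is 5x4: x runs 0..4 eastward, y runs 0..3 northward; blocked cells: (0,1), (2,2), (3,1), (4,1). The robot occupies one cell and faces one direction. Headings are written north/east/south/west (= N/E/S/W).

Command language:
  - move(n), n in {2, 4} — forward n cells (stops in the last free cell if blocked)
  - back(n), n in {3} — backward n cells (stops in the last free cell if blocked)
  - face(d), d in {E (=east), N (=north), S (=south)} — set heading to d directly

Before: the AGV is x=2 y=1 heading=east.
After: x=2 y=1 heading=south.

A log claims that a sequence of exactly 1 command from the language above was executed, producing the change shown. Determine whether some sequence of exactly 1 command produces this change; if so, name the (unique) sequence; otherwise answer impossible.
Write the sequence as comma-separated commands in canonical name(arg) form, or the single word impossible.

face(S)

key: parked at (2,1) the whole time — nothing moves the robot
begin: x=2 y=1 heading=east
[1] after face(S): x=2 y=1 heading=south
uniquely the one of 6 1-step routes that fits.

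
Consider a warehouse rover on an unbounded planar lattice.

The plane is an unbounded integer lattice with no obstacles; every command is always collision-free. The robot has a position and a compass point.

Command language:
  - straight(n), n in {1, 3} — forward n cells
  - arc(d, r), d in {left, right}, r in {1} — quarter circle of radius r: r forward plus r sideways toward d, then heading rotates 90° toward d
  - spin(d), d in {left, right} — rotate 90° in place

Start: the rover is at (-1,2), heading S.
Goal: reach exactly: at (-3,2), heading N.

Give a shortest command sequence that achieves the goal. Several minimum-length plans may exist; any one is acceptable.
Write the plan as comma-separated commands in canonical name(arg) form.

initial: at (-1,2), heading S
step 1 (arc(right, 1)): at (-2,1), heading W
step 2 (arc(right, 1)): at (-3,2), heading N
minimal: 2 command(s), checked below 2.

arc(right, 1), arc(right, 1)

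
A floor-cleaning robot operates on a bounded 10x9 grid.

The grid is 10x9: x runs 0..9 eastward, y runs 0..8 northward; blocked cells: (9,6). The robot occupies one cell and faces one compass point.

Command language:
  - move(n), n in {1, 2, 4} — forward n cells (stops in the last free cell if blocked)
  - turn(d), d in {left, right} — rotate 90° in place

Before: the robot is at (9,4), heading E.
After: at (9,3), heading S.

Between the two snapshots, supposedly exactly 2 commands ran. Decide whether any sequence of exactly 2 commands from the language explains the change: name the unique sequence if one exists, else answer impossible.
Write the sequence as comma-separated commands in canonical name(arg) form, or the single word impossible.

turn(right), move(1)

key: order matters: swapping turn(right) and move(1) lands elsewhere
from: at (9,4), heading E
step 1 (turn(right)): at (9,4), heading S
step 2 (move(1)): at (9,3), heading S
no rival 2-sequence matches.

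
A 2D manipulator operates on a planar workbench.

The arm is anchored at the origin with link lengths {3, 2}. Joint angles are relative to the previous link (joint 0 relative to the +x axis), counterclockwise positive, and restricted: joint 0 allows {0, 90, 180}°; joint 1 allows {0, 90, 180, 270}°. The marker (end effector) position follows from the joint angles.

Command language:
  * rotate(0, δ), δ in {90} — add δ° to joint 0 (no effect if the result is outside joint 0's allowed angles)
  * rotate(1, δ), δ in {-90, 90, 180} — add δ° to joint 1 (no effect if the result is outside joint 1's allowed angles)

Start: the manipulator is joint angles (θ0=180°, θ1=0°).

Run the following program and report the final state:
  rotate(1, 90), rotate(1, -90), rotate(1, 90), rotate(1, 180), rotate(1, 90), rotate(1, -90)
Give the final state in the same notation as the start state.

joint angles (θ0=180°, θ1=270°)

initial: joint angles (θ0=180°, θ1=0°)
1. rotate(1, 90) → joint angles (θ0=180°, θ1=90°)
2. rotate(1, -90) → joint angles (θ0=180°, θ1=0°)
3. rotate(1, 90) → joint angles (θ0=180°, θ1=90°)
4. rotate(1, 180) → joint angles (θ0=180°, θ1=270°)
5. rotate(1, 90) → joint angles (θ0=180°, θ1=0°)
6. rotate(1, -90) → joint angles (θ0=180°, θ1=270°)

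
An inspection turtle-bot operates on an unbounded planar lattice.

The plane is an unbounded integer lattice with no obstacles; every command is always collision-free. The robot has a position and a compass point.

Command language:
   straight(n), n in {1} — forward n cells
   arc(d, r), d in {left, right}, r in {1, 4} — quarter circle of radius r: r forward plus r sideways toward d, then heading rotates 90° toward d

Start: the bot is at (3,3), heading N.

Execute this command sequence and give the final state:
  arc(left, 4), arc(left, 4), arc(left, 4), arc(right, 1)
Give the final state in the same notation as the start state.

t0: at (3,3), heading N
step 1 (arc(left, 4)): at (-1,7), heading W
step 2 (arc(left, 4)): at (-5,3), heading S
step 3 (arc(left, 4)): at (-1,-1), heading E
step 4 (arc(right, 1)): at (0,-2), heading S

at (0,-2), heading S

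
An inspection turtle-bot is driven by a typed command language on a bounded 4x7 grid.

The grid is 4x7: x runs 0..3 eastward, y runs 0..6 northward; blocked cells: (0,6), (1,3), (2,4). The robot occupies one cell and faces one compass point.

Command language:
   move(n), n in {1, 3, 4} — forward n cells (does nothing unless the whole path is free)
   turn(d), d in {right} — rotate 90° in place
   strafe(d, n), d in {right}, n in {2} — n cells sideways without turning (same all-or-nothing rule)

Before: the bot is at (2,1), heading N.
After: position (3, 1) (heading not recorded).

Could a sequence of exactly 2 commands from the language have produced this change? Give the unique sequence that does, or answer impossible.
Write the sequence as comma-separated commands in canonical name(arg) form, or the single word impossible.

turn(right), move(1)

key: running move(1) before turn(right) would end elsewhere — order is forced
initial: at (2,1), heading N
1. turn(right) → at (2,1), heading E
2. move(1) → at (3,1), heading E
uniquely the one of 25 2-step routes that fits.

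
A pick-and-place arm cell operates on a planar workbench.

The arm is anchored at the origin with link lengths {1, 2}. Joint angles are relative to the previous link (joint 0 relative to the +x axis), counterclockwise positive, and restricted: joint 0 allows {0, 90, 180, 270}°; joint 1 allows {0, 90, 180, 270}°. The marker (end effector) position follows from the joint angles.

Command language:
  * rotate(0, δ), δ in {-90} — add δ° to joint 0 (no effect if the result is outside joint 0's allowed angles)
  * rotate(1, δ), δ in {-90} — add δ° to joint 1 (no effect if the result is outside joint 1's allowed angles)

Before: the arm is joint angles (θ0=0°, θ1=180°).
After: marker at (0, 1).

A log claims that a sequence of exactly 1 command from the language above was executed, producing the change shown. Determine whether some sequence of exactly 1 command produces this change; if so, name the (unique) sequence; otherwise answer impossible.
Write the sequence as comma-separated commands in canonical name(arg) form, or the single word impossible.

rotate(0, -90)

start: joint angles (θ0=0°, θ1=180°)
[1] after rotate(0, -90): joint angles (θ0=270°, θ1=180°)
uniquely the one of 2 1-step routes that fits.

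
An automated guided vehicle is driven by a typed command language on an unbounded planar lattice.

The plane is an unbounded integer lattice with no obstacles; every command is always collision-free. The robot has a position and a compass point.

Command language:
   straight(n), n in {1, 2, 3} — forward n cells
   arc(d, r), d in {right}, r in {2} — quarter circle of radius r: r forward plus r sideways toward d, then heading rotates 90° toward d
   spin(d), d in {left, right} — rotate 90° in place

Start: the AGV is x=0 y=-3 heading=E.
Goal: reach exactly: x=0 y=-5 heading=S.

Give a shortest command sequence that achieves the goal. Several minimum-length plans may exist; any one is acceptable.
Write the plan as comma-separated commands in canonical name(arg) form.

spin(right), straight(2)

initial: x=0 y=-3 heading=E
t=1 spin(right) ⇒ x=0 y=-3 heading=S
t=2 straight(2) ⇒ x=0 y=-5 heading=S
minimal: 2 command(s), checked below 2.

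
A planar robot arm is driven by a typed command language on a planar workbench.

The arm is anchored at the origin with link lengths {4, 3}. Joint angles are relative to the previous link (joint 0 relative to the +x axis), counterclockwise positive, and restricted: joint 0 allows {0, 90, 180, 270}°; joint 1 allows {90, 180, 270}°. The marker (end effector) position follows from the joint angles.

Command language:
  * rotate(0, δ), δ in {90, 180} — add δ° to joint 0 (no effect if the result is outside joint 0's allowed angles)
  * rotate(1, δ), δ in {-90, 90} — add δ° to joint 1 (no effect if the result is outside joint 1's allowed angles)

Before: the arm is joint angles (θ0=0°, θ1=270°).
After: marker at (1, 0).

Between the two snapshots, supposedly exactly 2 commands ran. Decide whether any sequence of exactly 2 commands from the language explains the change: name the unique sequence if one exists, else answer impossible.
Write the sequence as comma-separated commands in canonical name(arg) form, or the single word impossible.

key: order matters: swapping rotate(1, 90) and rotate(1, -90) lands elsewhere
from: joint angles (θ0=0°, θ1=270°)
1. rotate(1, 90) → joint angles (θ0=0°, θ1=270°)
2. rotate(1, -90) → joint angles (θ0=0°, θ1=180°)
all 16 alternatives checked — unique.

rotate(1, 90), rotate(1, -90)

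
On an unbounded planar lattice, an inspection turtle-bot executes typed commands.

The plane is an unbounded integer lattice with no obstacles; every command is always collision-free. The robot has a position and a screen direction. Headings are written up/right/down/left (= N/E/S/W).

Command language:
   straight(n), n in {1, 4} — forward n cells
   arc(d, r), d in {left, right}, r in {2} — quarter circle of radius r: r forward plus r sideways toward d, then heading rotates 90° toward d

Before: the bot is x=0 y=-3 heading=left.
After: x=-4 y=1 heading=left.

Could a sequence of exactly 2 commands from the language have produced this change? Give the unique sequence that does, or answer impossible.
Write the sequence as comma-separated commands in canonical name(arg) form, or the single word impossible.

arc(right, 2), arc(left, 2)

key: heading stays W — rotations cancel among the 2 commands
from: x=0 y=-3 heading=left
1. arc(right, 2) → x=-2 y=-1 heading=up
2. arc(left, 2) → x=-4 y=1 heading=left
no rival 2-sequence matches.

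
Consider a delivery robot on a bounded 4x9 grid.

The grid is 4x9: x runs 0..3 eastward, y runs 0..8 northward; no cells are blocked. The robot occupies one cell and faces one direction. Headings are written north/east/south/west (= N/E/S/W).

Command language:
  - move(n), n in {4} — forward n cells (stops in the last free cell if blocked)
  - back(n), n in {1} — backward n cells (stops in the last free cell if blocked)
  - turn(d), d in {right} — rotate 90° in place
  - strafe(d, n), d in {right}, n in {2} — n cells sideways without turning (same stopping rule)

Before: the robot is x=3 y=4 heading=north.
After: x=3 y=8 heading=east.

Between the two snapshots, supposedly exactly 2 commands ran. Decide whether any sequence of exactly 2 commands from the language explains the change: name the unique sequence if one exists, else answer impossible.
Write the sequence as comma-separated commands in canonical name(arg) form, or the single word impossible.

key: cell and facing (now E) both changed — the 2 commands mix motion and turning
start: x=3 y=4 heading=north
t=1 move(4) ⇒ x=3 y=8 heading=north
t=2 turn(right) ⇒ x=3 y=8 heading=east
no rival 2-sequence matches.

move(4), turn(right)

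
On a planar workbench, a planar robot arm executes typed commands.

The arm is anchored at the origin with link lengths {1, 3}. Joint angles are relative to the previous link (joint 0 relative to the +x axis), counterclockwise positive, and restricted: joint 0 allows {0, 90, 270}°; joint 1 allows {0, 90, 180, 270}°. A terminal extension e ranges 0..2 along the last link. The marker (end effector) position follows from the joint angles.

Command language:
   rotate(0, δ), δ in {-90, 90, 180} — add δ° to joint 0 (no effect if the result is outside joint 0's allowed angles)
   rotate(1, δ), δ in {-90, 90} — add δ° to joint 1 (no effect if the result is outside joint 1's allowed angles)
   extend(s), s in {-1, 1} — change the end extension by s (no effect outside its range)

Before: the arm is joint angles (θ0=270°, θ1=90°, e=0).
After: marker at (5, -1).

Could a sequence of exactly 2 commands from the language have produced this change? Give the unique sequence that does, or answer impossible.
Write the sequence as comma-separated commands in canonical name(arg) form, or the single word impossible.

extend(1), extend(1)

begin: joint angles (θ0=270°, θ1=90°, e=0)
t=1 extend(1) ⇒ joint angles (θ0=270°, θ1=90°, e=1)
t=2 extend(1) ⇒ joint angles (θ0=270°, θ1=90°, e=2)
no other 2-command option fits: unique.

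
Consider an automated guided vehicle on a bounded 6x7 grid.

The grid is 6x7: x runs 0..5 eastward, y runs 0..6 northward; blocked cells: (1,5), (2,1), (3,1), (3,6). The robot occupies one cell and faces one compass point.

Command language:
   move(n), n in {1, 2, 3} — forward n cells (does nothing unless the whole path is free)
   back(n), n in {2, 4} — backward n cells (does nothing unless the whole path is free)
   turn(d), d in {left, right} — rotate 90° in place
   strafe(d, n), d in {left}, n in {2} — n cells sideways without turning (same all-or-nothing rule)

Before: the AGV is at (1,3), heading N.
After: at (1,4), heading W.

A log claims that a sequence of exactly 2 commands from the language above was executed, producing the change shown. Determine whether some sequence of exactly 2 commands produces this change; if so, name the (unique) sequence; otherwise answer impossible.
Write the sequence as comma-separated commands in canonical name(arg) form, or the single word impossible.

key: position moved to (1,4) AND the heading swung to W — translation plus rotation needed
from: at (1,3), heading N
t=1 move(1) ⇒ at (1,4), heading N
t=2 turn(left) ⇒ at (1,4), heading W
no other 2-command option fits: unique.

move(1), turn(left)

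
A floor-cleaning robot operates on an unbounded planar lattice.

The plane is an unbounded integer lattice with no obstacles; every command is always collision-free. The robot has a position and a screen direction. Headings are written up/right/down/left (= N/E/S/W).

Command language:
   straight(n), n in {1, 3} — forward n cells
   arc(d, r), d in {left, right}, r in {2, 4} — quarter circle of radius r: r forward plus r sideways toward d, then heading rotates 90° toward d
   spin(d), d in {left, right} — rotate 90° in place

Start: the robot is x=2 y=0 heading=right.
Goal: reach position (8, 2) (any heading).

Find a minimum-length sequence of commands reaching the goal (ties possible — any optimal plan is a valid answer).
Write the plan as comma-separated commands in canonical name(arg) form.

initial: x=2 y=0 heading=right
1. arc(right, 2) → x=4 y=-2 heading=down
2. spin(left) → x=4 y=-2 heading=right
3. arc(left, 4) → x=8 y=2 heading=up
no 2-step plan works, so 3 is optimal.

arc(right, 2), spin(left), arc(left, 4)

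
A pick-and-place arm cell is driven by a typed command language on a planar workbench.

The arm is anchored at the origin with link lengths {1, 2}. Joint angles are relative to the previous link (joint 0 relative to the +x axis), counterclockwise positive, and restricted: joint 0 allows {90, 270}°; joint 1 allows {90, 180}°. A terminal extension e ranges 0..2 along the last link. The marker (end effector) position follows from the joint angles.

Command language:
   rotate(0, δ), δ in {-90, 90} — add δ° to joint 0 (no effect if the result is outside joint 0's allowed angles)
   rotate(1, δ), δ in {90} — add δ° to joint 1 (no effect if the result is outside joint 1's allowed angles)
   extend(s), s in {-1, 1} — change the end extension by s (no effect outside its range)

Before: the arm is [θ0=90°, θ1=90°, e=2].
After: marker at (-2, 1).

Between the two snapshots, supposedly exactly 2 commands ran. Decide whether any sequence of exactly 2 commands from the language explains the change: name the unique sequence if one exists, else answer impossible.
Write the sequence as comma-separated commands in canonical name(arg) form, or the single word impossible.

extend(-1), extend(-1)

begin: [θ0=90°, θ1=90°, e=2]
t=1 extend(-1) ⇒ [θ0=90°, θ1=90°, e=1]
t=2 extend(-1) ⇒ [θ0=90°, θ1=90°, e=0]
uniquely the one of 25 2-step routes that fits.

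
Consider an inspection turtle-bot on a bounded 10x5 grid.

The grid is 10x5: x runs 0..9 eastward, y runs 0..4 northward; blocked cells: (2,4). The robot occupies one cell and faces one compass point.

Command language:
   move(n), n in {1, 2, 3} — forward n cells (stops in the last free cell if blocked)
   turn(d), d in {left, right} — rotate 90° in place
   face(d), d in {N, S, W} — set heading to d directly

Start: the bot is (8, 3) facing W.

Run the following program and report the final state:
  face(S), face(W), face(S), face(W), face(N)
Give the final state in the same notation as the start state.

(8, 3) facing N

initial: (8, 3) facing W
1. face(S) → (8, 3) facing S
2. face(W) → (8, 3) facing W
3. face(S) → (8, 3) facing S
4. face(W) → (8, 3) facing W
5. face(N) → (8, 3) facing N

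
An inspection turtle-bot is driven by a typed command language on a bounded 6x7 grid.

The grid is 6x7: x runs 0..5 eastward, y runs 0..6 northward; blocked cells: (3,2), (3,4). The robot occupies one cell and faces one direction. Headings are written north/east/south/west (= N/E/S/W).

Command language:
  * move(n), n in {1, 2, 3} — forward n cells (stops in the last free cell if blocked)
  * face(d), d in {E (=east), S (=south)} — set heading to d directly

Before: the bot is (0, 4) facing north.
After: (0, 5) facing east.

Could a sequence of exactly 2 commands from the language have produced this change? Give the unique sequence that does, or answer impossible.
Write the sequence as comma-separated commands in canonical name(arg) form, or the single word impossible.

key: order matters: swapping move(1) and face(E) lands elsewhere
from: (0, 4) facing north
step 1 (move(1)): (0, 5) facing north
step 2 (face(E)): (0, 5) facing east
uniquely the one of 25 2-step routes that fits.

move(1), face(E)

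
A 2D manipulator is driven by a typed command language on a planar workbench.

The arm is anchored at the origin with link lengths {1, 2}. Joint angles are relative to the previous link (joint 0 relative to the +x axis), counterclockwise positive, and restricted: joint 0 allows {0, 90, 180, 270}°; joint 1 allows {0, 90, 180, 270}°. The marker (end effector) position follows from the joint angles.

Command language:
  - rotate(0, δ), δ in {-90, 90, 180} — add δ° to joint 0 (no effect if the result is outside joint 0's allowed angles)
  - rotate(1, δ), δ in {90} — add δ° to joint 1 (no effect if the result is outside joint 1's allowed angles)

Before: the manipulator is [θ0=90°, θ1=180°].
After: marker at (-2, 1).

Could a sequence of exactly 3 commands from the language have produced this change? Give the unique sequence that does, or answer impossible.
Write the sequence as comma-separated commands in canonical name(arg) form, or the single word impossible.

rotate(1, 90), rotate(1, 90), rotate(1, 90)

from: [θ0=90°, θ1=180°]
t=1 rotate(1, 90) ⇒ [θ0=90°, θ1=270°]
t=2 rotate(1, 90) ⇒ [θ0=90°, θ1=0°]
t=3 rotate(1, 90) ⇒ [θ0=90°, θ1=90°]
no other 3-command option fits: unique.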